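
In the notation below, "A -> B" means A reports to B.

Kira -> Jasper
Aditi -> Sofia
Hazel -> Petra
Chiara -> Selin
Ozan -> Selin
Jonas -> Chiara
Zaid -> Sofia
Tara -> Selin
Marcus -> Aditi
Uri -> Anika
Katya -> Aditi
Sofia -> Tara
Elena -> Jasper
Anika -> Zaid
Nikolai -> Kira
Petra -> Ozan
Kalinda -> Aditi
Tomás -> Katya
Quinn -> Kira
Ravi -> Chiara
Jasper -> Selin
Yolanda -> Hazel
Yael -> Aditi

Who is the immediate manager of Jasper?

Selin

Jasper reports directly to Selin.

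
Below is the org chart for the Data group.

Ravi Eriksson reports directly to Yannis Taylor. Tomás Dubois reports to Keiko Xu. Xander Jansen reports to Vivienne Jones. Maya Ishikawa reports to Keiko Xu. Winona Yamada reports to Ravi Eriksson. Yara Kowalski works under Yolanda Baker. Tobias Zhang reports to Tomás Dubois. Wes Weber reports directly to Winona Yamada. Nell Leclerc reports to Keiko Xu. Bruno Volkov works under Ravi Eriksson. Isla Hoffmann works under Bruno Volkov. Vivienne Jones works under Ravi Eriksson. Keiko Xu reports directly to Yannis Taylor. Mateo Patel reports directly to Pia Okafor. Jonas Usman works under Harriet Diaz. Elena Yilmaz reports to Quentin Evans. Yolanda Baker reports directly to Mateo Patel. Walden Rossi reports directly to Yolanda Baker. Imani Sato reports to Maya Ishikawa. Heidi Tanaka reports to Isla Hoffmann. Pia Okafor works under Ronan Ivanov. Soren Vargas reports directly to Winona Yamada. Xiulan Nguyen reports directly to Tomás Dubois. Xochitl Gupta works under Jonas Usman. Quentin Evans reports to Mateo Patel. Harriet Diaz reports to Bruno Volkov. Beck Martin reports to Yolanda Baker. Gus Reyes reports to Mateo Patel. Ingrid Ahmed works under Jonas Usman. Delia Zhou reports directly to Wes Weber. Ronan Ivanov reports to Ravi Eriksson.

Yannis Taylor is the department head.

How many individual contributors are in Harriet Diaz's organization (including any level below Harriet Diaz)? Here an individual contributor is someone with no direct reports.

2

The people in Harriet Diaz's organization with no one reporting to them are Ingrid Ahmed, Xochitl Gupta. That is 2.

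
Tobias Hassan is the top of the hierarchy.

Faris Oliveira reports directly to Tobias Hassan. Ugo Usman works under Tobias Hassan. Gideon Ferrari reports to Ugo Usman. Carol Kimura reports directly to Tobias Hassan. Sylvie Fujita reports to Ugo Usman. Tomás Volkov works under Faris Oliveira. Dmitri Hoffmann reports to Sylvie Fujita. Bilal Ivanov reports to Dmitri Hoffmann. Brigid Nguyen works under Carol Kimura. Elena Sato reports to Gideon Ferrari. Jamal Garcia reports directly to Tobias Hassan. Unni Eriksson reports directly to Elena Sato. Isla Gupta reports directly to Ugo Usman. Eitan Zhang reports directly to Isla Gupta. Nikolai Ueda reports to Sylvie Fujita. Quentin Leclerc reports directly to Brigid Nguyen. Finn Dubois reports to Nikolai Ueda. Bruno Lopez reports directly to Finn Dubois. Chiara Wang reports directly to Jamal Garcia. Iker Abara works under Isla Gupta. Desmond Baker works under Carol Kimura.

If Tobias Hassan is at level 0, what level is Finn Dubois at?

Chain from Finn Dubois up to Tobias Hassan: Finn Dubois → Nikolai Ueda → Sylvie Fujita → Ugo Usman → Tobias Hassan. That is 4 steps up, so Finn Dubois is 4 levels below Tobias Hassan.

4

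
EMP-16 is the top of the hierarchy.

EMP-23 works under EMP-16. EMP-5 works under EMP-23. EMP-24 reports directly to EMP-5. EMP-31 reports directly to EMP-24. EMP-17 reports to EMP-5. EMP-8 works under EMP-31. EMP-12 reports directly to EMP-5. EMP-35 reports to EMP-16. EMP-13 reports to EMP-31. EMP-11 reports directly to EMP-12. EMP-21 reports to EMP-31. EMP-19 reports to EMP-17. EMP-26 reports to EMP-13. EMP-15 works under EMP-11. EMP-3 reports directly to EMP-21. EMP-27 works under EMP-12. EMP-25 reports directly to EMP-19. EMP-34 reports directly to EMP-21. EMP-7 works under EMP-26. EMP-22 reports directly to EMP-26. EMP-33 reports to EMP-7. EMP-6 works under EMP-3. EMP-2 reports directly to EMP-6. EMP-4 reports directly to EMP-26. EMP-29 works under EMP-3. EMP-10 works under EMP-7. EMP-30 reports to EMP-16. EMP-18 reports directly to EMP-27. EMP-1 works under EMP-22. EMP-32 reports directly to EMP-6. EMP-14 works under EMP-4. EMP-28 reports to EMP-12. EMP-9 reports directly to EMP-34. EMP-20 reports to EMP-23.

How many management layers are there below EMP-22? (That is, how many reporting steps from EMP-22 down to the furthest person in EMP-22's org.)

1

The longest chain under EMP-22 runs EMP-22 → EMP-1, which is 1 level below EMP-22.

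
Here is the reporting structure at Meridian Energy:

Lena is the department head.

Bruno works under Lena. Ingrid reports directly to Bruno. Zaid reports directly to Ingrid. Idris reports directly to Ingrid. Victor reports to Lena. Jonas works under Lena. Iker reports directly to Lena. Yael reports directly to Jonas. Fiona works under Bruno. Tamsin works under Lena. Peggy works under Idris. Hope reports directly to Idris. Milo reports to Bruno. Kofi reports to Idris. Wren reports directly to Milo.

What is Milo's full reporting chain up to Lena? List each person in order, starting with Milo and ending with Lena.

Milo -> Bruno -> Lena

Milo reports to Bruno. Bruno reports to Lena. Lena is at the top.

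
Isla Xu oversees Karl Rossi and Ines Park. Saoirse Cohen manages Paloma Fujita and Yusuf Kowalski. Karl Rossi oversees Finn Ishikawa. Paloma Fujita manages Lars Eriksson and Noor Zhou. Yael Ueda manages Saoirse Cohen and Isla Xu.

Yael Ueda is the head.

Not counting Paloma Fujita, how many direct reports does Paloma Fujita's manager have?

1

Paloma Fujita reports to Saoirse Cohen. Saoirse Cohen's other direct reports are Yusuf Kowalski — 1 peer.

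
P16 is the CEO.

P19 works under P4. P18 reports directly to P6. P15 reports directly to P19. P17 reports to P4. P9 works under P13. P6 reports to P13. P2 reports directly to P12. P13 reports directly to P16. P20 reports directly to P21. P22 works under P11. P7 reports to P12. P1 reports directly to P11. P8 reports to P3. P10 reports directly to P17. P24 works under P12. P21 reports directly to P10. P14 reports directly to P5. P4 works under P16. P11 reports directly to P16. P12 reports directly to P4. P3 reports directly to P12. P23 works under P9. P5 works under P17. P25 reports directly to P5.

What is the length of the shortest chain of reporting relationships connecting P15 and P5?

4

P15 is 2 levels below P4, and P5 is 2 levels below P4 (their lowest common manager). The shortest path runs up from P15 to P4 and back down to P5: 2 + 2 = 4 links.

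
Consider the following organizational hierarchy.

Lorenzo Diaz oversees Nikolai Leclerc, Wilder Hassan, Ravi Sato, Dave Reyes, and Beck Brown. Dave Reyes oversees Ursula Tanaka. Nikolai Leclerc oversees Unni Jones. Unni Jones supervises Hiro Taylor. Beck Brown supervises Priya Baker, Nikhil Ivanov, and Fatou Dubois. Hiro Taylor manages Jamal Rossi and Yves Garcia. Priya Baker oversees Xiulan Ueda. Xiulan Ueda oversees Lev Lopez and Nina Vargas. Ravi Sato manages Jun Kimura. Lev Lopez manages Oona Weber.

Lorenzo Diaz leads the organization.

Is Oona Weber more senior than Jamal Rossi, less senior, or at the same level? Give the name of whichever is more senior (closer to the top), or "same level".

Jamal Rossi

Oona Weber is 5 levels below Lorenzo Diaz; Jamal Rossi is 4. Jamal Rossi is higher.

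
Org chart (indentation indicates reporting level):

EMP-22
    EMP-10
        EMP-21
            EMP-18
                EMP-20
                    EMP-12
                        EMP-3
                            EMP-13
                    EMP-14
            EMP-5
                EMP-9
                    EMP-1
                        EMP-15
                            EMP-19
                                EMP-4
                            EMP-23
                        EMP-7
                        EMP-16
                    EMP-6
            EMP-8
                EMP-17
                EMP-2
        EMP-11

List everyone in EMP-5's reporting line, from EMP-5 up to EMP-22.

EMP-5 reports to EMP-21. EMP-21 reports to EMP-10. EMP-10 reports to EMP-22. EMP-22 is at the top.

EMP-5 -> EMP-21 -> EMP-10 -> EMP-22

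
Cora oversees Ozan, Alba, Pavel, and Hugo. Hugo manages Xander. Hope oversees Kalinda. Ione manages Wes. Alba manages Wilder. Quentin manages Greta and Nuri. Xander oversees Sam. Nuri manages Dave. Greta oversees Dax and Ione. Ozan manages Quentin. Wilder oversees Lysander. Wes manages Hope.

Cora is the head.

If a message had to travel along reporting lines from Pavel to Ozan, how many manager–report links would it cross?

2

Pavel is 1 level below Cora, and Ozan is 1 level below Cora (their lowest common manager). The shortest path runs up from Pavel to Cora and back down to Ozan: 1 + 1 = 2 links.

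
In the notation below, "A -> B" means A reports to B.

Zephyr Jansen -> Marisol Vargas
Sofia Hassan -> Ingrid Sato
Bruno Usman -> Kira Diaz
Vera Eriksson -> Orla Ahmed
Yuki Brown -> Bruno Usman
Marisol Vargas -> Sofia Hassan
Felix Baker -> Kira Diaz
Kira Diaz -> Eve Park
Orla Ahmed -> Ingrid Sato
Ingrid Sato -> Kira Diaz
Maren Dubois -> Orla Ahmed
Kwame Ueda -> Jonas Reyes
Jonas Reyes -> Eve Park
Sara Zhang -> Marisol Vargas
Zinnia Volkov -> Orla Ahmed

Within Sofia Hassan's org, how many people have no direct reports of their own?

2

The people in Sofia Hassan's organization with no one reporting to them are Zephyr Jansen, Sara Zhang. That is 2.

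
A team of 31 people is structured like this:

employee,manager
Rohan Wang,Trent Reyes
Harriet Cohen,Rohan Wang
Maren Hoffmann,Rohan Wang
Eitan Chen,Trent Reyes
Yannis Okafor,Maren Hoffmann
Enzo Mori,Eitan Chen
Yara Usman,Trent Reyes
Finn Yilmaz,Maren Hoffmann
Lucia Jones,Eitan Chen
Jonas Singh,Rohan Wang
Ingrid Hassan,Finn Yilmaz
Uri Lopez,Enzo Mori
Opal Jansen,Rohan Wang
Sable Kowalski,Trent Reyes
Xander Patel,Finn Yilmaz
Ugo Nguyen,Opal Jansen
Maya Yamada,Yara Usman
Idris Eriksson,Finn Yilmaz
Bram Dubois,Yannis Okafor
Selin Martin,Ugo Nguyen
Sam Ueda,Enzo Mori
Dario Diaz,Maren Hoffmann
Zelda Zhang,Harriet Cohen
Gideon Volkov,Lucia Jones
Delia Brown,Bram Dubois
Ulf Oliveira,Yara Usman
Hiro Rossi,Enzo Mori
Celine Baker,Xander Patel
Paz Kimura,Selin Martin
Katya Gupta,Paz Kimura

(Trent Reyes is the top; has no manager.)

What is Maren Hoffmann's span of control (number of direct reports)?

Maren Hoffmann directly manages Yannis Okafor, Finn Yilmaz, Dario Diaz. That is 3 direct reports.

3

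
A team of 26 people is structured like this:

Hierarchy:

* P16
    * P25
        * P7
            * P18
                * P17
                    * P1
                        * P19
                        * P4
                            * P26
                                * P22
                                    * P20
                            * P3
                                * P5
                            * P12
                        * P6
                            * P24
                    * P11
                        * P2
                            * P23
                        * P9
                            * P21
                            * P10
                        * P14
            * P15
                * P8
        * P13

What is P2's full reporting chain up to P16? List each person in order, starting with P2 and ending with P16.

P2 reports to P11. P11 reports to P17. P17 reports to P18. P18 reports to P7. P7 reports to P25. P25 reports to P16. P16 is at the top.

P2 -> P11 -> P17 -> P18 -> P7 -> P25 -> P16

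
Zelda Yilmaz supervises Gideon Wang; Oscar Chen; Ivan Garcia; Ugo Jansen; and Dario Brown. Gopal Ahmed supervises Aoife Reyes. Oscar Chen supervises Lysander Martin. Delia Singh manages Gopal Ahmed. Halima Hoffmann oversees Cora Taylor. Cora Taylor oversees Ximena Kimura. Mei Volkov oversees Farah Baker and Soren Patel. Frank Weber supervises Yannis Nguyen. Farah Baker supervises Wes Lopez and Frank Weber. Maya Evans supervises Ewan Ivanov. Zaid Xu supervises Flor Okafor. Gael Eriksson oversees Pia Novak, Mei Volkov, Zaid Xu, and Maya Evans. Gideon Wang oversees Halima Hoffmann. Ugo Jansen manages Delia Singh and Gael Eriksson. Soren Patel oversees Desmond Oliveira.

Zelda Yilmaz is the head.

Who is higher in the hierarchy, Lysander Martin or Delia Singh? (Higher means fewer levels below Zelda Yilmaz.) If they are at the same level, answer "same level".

same level

Both Lysander Martin and Delia Singh are 2 levels below Zelda Yilmaz.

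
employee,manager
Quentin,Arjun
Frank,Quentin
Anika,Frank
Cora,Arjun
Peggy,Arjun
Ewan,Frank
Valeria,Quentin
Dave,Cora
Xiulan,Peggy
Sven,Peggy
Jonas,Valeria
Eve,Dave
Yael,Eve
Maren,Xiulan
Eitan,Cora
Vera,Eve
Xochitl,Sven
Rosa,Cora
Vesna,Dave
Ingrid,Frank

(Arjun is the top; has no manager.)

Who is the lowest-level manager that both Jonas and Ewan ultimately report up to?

Quentin

Jonas's chain of managers is Valeria, Quentin, Arjun. Ewan's chain of managers is Frank, Quentin, Arjun. The first manager that appears in both chains is Quentin.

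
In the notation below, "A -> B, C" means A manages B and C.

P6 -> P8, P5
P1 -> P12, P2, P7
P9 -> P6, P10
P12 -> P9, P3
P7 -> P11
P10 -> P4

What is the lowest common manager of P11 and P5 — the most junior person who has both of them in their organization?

P1

P11's chain of managers is P7, P1. P5's chain of managers is P6, P9, P12, P1. The first manager that appears in both chains is P1.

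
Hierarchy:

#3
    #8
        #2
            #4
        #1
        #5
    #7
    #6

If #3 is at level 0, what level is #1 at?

2

Chain from #1 up to #3: #1 → #8 → #3. That is 2 steps up, so #1 is 2 levels below #3.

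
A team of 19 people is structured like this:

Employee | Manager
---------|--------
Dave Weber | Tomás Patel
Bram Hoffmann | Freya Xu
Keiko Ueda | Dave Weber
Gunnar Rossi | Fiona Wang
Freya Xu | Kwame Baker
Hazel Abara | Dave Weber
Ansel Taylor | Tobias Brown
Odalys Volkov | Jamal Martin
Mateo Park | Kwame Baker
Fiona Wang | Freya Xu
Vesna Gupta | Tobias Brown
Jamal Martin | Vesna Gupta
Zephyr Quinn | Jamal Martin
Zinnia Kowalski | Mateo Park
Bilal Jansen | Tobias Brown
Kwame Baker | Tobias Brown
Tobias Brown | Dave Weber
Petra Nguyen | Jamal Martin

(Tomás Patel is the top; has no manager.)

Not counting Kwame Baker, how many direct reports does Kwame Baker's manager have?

Kwame Baker reports to Tobias Brown. Tobias Brown's other direct reports are Vesna Gupta, Bilal Jansen, Ansel Taylor — 3 peers.

3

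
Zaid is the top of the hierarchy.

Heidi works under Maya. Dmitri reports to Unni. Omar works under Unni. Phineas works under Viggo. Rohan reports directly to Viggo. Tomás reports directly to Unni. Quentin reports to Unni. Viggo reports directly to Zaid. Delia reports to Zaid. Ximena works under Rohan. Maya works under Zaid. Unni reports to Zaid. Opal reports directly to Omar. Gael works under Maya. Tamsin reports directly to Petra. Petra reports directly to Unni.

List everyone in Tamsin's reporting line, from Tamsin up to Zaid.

Tamsin reports to Petra. Petra reports to Unni. Unni reports to Zaid. Zaid is at the top.

Tamsin -> Petra -> Unni -> Zaid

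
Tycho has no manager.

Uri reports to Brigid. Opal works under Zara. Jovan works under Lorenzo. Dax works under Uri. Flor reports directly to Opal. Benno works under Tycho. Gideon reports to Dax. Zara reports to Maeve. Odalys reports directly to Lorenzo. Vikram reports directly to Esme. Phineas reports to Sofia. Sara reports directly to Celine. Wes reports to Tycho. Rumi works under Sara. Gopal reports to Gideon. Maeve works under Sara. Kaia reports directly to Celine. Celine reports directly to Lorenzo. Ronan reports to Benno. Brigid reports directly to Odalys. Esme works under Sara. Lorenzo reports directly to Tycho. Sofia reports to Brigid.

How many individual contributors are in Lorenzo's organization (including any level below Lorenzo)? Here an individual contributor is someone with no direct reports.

The people in Lorenzo's organization with no one reporting to them are Jovan, Rumi, Flor, Vikram, Kaia, Gopal, Phineas. That is 7.

7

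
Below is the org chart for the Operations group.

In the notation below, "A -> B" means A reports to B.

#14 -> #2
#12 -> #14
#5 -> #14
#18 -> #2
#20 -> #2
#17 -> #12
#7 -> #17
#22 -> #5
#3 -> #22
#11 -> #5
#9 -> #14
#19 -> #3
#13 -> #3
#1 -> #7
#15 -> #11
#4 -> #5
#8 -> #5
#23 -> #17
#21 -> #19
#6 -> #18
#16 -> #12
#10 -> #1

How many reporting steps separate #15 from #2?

4

Chain from #15 up to #2: #15 → #11 → #5 → #14 → #2. That is 4 steps up, so #15 is 4 levels below #2.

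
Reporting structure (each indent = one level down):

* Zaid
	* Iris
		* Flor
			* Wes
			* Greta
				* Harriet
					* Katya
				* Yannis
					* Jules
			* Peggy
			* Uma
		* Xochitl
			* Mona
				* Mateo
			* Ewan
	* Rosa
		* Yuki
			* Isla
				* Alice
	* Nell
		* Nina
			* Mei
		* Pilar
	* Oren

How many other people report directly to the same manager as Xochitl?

Xochitl reports to Iris. Iris's other direct reports are Flor — 1 peer.

1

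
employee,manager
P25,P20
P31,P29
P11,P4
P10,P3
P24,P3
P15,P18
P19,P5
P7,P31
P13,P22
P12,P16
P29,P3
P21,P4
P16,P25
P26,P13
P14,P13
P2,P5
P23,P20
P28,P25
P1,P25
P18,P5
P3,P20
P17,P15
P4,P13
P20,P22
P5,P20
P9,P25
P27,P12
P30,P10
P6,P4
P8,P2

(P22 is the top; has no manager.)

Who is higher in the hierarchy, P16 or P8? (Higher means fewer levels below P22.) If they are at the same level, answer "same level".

P16

P16 is 3 levels below P22; P8 is 4. P16 is higher.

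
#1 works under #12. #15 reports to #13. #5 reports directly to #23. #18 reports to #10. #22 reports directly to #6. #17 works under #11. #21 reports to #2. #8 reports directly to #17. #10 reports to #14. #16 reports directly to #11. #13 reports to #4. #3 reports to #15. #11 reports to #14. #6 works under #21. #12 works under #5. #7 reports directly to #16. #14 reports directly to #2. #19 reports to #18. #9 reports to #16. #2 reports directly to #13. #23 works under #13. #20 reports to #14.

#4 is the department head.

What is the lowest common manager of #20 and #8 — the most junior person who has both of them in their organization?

#20's chain of managers is #14, #2, #13, #4. #8's chain of managers is #17, #11, #14, #2, #13, #4. The first manager that appears in both chains is #14.

#14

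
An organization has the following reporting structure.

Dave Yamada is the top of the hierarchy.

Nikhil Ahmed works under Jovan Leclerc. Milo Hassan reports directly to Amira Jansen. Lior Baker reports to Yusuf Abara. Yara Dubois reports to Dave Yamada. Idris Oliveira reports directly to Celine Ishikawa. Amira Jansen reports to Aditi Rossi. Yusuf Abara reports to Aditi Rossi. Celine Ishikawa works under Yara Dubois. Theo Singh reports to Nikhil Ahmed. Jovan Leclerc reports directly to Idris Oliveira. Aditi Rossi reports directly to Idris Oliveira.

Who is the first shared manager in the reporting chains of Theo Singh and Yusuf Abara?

Idris Oliveira

Theo Singh's chain of managers is Nikhil Ahmed, Jovan Leclerc, Idris Oliveira, Celine Ishikawa, Yara Dubois, Dave Yamada. Yusuf Abara's chain of managers is Aditi Rossi, Idris Oliveira, Celine Ishikawa, Yara Dubois, Dave Yamada. The first manager that appears in both chains is Idris Oliveira.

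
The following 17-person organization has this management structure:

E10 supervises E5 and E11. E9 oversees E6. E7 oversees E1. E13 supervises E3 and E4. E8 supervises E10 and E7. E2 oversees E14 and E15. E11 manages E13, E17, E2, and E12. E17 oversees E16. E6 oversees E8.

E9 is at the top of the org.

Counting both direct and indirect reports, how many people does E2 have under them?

E2 directly manages E14, E15. E14 has no reports. E15 has no reports. So E2's organization is 2 direct reports plus everyone under them: 1 + 1 = 2.

2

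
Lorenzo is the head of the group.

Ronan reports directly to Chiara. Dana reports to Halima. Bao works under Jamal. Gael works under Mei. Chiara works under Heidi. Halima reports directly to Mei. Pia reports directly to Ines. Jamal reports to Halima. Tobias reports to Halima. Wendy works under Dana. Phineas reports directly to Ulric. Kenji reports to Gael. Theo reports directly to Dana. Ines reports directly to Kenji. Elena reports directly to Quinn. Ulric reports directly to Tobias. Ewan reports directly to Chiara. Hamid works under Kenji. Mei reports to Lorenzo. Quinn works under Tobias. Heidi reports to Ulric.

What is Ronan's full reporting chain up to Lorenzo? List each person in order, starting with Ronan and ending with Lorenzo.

Ronan -> Chiara -> Heidi -> Ulric -> Tobias -> Halima -> Mei -> Lorenzo

Ronan reports to Chiara. Chiara reports to Heidi. Heidi reports to Ulric. Ulric reports to Tobias. Tobias reports to Halima. Halima reports to Mei. Mei reports to Lorenzo. Lorenzo is at the top.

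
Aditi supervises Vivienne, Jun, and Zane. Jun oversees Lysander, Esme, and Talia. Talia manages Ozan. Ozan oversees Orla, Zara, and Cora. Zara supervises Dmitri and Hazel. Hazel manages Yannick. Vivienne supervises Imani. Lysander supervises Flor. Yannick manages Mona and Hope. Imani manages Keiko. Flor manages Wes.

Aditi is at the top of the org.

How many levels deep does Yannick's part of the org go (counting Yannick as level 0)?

The longest chain under Yannick runs Yannick → Hope, which is 1 level below Yannick.

1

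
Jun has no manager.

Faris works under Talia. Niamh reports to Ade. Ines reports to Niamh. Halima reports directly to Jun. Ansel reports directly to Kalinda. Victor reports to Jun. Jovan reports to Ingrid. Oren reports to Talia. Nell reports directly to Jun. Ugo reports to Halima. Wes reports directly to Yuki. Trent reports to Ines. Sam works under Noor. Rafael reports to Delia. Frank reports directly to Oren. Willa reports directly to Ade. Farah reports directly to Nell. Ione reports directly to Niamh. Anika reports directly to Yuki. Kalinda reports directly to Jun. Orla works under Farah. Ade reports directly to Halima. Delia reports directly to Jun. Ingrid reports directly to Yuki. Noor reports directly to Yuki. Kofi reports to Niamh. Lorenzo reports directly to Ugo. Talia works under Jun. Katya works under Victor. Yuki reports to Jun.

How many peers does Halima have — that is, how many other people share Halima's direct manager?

Halima reports to Jun. Jun's other direct reports are Talia, Kalinda, Yuki, Victor, Delia, Nell — 6 peers.

6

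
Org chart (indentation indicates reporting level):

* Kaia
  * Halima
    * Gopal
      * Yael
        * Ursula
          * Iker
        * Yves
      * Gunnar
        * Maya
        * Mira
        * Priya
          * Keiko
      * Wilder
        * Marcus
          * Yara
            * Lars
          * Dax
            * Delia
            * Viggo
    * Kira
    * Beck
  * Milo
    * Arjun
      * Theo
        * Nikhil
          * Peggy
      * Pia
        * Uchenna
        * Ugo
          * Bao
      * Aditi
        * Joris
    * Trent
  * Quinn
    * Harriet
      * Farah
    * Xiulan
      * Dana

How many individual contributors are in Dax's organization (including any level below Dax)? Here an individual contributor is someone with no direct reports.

The people in Dax's organization with no one reporting to them are Viggo, Delia. That is 2.

2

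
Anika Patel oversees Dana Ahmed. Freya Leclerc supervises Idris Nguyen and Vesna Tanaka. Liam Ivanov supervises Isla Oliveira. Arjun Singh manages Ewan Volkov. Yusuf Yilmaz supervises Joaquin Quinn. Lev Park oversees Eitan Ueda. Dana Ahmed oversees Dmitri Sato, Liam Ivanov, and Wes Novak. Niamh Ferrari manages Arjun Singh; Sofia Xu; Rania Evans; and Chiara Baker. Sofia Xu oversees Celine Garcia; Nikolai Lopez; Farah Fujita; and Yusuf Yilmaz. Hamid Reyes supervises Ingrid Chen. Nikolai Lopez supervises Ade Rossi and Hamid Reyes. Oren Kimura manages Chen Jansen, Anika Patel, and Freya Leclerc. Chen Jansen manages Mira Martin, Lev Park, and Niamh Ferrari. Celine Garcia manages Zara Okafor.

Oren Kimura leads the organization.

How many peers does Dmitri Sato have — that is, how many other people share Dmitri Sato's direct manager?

Dmitri Sato reports to Dana Ahmed. Dana Ahmed's other direct reports are Liam Ivanov, Wes Novak — 2 peers.

2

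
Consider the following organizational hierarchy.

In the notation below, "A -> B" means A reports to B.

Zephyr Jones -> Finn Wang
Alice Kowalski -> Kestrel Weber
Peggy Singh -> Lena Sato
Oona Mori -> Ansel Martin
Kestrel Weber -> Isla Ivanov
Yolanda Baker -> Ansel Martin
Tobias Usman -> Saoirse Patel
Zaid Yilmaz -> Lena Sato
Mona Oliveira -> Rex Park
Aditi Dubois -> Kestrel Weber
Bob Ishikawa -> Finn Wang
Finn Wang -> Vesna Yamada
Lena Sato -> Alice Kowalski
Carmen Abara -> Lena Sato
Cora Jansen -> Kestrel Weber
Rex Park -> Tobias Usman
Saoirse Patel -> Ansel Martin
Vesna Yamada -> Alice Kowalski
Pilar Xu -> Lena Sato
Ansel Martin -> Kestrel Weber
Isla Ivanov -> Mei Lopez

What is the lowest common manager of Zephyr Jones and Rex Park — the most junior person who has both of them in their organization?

Kestrel Weber

Zephyr Jones's chain of managers is Finn Wang, Vesna Yamada, Alice Kowalski, Kestrel Weber, Isla Ivanov, Mei Lopez. Rex Park's chain of managers is Tobias Usman, Saoirse Patel, Ansel Martin, Kestrel Weber, Isla Ivanov, Mei Lopez. The first manager that appears in both chains is Kestrel Weber.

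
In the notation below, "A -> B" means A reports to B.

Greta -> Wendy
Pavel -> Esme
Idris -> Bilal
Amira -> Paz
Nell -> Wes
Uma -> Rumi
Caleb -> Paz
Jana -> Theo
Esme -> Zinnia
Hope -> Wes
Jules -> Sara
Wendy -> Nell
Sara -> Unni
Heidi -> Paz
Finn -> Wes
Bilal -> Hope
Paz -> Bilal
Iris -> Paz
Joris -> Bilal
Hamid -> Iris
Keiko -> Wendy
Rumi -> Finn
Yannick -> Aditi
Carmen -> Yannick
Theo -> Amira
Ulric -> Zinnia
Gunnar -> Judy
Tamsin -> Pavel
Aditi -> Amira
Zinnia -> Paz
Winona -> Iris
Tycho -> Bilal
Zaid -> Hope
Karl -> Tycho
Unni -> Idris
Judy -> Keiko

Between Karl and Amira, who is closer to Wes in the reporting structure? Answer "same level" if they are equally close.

same level

Both Karl and Amira are 4 levels below Wes.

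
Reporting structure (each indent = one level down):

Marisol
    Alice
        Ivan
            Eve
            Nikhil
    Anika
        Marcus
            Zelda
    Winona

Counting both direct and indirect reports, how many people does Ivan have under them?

Ivan directly manages Eve, Nikhil. Eve has no reports. Nikhil has no reports. So Ivan's organization is 2 direct reports plus everyone under them: 1 + 1 = 2.

2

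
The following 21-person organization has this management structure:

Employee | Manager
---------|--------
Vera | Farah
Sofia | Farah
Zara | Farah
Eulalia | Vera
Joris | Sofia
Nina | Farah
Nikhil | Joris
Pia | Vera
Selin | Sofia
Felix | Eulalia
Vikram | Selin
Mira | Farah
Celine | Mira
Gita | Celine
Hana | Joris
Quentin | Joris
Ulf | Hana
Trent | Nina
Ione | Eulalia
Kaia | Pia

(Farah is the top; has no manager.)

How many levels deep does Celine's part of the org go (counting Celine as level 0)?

1

The longest chain under Celine runs Celine → Gita, which is 1 level below Celine.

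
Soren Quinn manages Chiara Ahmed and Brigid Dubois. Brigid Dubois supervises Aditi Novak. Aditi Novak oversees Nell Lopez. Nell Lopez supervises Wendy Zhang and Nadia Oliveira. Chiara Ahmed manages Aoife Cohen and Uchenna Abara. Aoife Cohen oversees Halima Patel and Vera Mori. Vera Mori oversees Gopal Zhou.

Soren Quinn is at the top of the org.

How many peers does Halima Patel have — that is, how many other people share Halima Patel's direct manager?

1

Halima Patel reports to Aoife Cohen. Aoife Cohen's other direct reports are Vera Mori — 1 peer.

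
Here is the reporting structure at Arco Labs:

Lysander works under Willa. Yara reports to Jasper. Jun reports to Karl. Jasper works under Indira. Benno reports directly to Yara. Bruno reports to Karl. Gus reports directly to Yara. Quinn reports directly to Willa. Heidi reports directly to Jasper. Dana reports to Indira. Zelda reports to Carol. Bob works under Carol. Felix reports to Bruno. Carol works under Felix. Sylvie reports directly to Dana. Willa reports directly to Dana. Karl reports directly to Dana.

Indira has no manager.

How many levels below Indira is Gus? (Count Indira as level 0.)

3

Chain from Gus up to Indira: Gus → Yara → Jasper → Indira. That is 3 steps up, so Gus is 3 levels below Indira.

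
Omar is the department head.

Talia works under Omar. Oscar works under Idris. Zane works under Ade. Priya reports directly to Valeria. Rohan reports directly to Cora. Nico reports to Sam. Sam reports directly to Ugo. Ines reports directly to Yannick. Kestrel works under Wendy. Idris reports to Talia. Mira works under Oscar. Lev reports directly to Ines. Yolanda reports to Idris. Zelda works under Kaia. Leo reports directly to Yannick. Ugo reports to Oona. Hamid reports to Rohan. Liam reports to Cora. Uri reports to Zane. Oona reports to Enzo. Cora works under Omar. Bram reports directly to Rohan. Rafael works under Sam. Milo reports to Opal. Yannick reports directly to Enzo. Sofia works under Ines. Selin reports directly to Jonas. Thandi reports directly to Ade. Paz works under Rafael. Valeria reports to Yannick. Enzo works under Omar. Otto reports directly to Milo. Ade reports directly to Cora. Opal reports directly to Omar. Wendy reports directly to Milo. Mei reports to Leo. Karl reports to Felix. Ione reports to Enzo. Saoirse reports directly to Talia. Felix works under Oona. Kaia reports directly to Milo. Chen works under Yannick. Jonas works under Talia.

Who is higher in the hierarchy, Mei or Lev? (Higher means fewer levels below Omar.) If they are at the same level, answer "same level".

same level

Both Mei and Lev are 4 levels below Omar.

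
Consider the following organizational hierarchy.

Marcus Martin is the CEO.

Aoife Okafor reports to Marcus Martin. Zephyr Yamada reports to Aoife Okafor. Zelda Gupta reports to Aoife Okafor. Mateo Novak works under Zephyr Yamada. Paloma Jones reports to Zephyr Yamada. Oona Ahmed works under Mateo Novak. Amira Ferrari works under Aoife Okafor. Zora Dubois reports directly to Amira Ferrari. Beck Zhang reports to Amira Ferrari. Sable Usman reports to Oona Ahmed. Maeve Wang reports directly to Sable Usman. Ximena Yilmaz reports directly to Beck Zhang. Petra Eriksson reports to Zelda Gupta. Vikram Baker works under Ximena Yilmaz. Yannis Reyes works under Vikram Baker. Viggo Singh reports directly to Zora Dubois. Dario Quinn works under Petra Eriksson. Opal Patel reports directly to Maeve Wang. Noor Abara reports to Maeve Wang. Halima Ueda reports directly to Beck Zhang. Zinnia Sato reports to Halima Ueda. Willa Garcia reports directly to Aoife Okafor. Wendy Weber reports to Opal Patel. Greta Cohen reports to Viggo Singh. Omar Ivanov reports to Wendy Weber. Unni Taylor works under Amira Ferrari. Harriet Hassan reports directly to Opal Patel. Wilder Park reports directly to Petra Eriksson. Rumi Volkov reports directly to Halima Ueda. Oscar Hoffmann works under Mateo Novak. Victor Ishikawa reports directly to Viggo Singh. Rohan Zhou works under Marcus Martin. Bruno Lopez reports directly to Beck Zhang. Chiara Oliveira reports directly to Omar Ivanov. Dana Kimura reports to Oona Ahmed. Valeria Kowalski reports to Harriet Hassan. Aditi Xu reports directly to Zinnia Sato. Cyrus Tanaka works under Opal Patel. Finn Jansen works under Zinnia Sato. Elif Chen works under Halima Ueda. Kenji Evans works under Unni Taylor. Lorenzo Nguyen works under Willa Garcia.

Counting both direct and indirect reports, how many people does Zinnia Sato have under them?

2

Zinnia Sato directly manages Aditi Xu, Finn Jansen. Aditi Xu has no reports. Finn Jansen has no reports. So Zinnia Sato's organization is 2 direct reports plus everyone under them: 1 + 1 = 2.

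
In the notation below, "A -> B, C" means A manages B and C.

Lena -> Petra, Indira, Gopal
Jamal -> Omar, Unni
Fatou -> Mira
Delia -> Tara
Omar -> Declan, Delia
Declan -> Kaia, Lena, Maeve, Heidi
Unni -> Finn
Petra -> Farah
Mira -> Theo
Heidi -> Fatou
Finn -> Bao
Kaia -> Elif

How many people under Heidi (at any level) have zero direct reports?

The only person in Heidi's organization with no one reporting to them is Theo. That is 1.

1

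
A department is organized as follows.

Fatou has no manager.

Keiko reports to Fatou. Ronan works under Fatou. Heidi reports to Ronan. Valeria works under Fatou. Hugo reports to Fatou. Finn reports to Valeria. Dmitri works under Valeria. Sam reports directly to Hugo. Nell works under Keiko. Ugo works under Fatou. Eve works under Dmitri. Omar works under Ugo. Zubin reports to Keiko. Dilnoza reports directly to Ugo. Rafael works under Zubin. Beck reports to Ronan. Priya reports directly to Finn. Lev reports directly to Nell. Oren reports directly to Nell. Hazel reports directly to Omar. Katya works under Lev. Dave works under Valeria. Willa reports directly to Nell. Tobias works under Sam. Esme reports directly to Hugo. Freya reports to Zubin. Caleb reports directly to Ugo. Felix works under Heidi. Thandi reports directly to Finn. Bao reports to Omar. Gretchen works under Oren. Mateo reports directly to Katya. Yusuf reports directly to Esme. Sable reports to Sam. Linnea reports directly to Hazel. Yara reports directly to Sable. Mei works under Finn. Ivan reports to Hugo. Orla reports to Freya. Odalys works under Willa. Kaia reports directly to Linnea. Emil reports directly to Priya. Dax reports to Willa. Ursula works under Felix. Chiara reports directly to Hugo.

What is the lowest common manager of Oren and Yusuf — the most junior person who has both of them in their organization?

Fatou

Oren's chain of managers is Nell, Keiko, Fatou. Yusuf's chain of managers is Esme, Hugo, Fatou. The first manager that appears in both chains is Fatou.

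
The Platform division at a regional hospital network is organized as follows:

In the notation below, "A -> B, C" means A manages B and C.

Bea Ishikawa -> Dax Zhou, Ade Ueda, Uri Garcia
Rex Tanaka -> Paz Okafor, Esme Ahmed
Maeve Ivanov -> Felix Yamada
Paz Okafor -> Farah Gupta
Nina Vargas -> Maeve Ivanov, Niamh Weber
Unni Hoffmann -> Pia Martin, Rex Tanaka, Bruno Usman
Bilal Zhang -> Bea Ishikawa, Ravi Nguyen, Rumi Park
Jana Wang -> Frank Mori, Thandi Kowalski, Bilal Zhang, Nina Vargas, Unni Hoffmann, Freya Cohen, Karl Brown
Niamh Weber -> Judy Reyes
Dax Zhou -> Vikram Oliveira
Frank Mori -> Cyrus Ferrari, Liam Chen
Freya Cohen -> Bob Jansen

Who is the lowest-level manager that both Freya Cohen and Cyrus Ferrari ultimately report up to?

Jana Wang

Freya Cohen's chain of managers is Jana Wang. Cyrus Ferrari's chain of managers is Frank Mori, Jana Wang. The first manager that appears in both chains is Jana Wang.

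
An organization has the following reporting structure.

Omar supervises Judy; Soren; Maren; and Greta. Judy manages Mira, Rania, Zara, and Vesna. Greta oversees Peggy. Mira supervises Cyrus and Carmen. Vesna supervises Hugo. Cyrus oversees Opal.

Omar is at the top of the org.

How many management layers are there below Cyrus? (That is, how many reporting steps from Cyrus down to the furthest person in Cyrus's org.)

The longest chain under Cyrus runs Cyrus → Opal, which is 1 level below Cyrus.

1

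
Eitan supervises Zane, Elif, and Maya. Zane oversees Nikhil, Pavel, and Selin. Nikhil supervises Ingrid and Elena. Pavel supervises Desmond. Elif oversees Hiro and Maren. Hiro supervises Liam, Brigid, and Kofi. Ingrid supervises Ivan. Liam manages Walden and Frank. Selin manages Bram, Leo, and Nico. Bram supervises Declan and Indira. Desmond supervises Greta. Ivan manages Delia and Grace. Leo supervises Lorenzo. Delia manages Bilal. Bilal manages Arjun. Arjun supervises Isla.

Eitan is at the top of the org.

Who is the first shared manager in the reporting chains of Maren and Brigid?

Maren's chain of managers is Elif, Eitan. Brigid's chain of managers is Hiro, Elif, Eitan. The first manager that appears in both chains is Elif.

Elif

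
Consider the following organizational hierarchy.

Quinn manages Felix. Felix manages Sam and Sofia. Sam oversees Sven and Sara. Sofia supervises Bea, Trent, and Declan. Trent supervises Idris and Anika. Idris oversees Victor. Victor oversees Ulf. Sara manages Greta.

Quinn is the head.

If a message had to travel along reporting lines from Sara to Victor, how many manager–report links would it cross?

Sara is 2 levels below Felix, and Victor is 4 levels below Felix (their lowest common manager). The shortest path runs up from Sara to Felix and back down to Victor: 2 + 4 = 6 links.

6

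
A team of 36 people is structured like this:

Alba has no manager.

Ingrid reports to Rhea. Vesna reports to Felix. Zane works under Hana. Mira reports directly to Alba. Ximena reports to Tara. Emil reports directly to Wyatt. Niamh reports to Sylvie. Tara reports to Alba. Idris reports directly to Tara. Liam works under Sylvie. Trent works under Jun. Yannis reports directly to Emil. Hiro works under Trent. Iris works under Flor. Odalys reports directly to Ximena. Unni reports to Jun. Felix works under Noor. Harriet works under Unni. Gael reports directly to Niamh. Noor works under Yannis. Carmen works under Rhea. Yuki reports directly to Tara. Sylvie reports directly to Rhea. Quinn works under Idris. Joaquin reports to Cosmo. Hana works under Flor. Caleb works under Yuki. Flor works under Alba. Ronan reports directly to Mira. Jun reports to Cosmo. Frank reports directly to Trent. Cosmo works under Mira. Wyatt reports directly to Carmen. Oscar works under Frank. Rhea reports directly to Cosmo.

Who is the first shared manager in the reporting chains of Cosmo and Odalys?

Cosmo's chain of managers is Mira, Alba. Odalys's chain of managers is Ximena, Tara, Alba. The first manager that appears in both chains is Alba.

Alba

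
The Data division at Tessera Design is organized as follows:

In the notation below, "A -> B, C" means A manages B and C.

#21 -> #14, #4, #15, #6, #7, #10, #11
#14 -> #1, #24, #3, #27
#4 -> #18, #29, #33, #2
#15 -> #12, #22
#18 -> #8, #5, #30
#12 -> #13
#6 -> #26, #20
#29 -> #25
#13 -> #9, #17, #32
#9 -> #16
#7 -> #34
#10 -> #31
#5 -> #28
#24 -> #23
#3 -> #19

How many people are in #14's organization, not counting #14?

#14 directly manages #1, #24, #3, #27. #1 has no reports. Under #24: #23 (1). Under #3: #19 (1). #27 has no reports. So #14's organization is 4 direct reports plus everyone under them: 1 + 2 + 2 + 1 = 6.

6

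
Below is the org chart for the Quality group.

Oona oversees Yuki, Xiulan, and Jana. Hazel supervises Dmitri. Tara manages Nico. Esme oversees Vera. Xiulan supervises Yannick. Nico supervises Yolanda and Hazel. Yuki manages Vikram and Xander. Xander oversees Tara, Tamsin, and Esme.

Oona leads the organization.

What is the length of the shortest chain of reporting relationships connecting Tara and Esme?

2

Tara is 1 level below Xander, and Esme is 1 level below Xander (their lowest common manager). The shortest path runs up from Tara to Xander and back down to Esme: 1 + 1 = 2 links.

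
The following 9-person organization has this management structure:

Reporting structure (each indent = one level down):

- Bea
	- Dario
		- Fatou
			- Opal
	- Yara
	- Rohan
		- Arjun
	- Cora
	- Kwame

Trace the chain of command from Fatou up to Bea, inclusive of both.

Fatou reports to Dario. Dario reports to Bea. Bea is at the top.

Fatou -> Dario -> Bea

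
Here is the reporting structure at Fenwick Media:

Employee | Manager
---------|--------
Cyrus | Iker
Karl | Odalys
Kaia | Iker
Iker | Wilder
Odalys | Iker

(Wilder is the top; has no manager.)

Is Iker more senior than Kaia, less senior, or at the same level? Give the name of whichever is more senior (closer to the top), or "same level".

Iker

Iker is 1 level below Wilder; Kaia is 2. Iker is higher.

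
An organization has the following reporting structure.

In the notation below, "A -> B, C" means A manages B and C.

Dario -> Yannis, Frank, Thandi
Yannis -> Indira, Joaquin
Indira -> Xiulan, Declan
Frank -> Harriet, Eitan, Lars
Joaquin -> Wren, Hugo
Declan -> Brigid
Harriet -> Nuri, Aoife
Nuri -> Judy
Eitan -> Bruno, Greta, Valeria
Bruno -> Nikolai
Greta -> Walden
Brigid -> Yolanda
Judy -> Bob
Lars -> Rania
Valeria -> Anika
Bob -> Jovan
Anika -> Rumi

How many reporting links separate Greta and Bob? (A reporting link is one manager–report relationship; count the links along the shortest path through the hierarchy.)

6

Greta is 2 levels below Frank, and Bob is 4 levels below Frank (their lowest common manager). The shortest path runs up from Greta to Frank and back down to Bob: 2 + 4 = 6 links.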